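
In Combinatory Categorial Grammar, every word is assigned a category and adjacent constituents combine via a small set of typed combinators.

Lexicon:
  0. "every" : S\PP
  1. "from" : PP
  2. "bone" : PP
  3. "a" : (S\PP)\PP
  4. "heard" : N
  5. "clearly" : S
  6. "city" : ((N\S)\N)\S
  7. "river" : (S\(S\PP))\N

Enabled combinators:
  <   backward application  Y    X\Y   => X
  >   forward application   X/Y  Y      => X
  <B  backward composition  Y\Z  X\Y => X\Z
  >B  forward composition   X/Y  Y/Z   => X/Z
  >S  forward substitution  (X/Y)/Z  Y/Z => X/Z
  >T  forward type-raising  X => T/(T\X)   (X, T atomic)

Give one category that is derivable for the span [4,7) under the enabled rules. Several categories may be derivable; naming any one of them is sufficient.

N\S

[0,8] S   <
  [0,1] "every" : S\PP
  [1,8] S\(S\PP)   <
    [1,7] N   <
      [1,2] "from" : PP
      [2,7] N\PP   <B
        [2,4] S\PP   <
          [2,3] "bone" : PP
          [3,4] "a" : (S\PP)\PP
        [4,7] N\S   <
          [4,5] "heard" : N
          [5,7] (N\S)\N   <
            [5,6] "clearly" : S
            [6,7] "city" : ((N\S)\N)\S
    [7,8] "river" : (S\(S\PP))\N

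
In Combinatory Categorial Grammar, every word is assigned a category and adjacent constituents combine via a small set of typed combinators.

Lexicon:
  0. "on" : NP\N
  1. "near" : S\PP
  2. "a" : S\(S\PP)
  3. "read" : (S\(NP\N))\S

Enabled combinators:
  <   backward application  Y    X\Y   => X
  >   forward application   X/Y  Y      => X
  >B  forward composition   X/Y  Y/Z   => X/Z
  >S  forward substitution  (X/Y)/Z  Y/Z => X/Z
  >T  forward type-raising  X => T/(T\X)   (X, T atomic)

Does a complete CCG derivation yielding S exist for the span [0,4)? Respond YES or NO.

YES

[0,4] S   <
  [0,1] "on" : NP\N
  [1,4] S\(NP\N)   <
    [1,3] S   <
      [1,2] "near" : S\PP
      [2,3] "a" : S\(S\PP)
    [3,4] "read" : (S\(NP\N))\S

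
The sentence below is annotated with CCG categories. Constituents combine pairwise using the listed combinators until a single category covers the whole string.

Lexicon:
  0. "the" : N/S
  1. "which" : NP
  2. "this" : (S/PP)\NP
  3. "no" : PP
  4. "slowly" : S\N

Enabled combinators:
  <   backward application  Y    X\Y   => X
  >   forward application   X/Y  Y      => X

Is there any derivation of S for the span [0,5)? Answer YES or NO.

[0,5] S   <
  [0,4] N   >
    [0,1] "the" : N/S
    [1,4] S   >
      [1,3] S/PP   <
        [1,2] "which" : NP
        [2,3] "this" : (S/PP)\NP
      [3,4] "no" : PP
  [4,5] "slowly" : S\N

YES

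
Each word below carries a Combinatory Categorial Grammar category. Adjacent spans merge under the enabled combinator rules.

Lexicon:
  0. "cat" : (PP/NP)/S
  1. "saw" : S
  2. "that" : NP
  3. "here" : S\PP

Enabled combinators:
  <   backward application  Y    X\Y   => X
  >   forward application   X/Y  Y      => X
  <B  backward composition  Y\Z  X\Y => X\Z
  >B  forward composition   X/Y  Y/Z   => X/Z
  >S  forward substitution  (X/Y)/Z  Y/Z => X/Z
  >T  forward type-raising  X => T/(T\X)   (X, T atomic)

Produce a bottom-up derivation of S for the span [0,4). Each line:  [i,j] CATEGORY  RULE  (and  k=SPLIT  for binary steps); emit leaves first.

[0,4] S   <
  [0,3] PP   >
    [0,2] PP/NP   >
      [0,1] "cat" : (PP/NP)/S
      [1,2] "saw" : S
    [2,3] "that" : NP
  [3,4] "here" : S\PP

[0,1] (PP/NP)/S  lex  "cat"
[1,2] S  lex  "saw"
[0,2] PP/NP  >  k=1
[2,3] NP  lex  "that"
[0,3] PP  >  k=2
[3,4] S\PP  lex  "here"
[0,4] S  <  k=3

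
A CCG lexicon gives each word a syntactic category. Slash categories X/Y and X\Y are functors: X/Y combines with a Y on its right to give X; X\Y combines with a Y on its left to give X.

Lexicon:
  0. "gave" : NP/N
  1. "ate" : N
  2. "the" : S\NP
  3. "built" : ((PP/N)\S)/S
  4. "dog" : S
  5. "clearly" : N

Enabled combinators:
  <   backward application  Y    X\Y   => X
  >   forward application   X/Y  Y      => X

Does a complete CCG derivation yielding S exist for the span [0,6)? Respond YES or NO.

NO

NP/N N S\NP ((PP/N)\S)/S S N
CKY chart[0,6] = {PP}; S ∉ chart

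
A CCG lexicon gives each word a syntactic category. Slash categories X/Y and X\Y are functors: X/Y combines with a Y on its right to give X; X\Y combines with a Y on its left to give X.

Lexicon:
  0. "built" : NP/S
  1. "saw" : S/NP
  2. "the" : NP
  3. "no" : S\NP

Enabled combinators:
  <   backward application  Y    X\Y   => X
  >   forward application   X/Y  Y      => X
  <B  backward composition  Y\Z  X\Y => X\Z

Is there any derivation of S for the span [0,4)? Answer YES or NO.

[0,4] S   <
  [0,3] NP   >
    [0,1] "built" : NP/S
    [1,3] S   >
      [1,2] "saw" : S/NP
      [2,3] "the" : NP
  [3,4] "no" : S\NP

YES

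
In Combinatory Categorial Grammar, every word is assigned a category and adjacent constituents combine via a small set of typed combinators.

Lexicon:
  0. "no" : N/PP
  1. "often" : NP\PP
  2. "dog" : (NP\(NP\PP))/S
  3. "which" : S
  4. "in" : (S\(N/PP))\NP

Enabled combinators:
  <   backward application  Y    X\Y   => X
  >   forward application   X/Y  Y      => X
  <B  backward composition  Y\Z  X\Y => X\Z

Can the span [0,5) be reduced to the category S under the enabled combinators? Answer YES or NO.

YES

[0,5] S   <
  [0,1] "no" : N/PP
  [1,5] S\(N/PP)   <
    [1,4] NP   <
      [1,2] "often" : NP\PP
      [2,4] NP\(NP\PP)   >
        [2,3] "dog" : (NP\(NP\PP))/S
        [3,4] "which" : S
    [4,5] "in" : (S\(N/PP))\NP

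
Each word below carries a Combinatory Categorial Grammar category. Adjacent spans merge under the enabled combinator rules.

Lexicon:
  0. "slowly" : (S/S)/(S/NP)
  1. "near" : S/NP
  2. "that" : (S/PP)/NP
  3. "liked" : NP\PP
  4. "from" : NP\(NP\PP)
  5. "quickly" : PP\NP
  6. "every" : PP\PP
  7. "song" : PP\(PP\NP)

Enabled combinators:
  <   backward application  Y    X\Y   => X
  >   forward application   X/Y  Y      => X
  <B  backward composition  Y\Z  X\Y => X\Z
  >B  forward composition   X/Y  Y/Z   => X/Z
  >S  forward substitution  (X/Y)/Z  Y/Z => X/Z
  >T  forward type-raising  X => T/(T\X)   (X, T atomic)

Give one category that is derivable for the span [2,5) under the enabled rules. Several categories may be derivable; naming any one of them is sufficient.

S/PP

[0,8] S   >
  [0,5] S/PP   >B
    [0,2] S/S   >
      [0,1] "slowly" : (S/S)/(S/NP)
      [1,2] "near" : S/NP
    [2,5] S/PP   >
      [2,3] "that" : (S/PP)/NP
      [3,5] NP   <
        [3,4] "liked" : NP\PP
        [4,5] "from" : NP\(NP\PP)
  [5,8] PP   <
    [5,7] PP\NP   <B
      [5,6] "quickly" : PP\NP
      [6,7] "every" : PP\PP
    [7,8] "song" : PP\(PP\NP)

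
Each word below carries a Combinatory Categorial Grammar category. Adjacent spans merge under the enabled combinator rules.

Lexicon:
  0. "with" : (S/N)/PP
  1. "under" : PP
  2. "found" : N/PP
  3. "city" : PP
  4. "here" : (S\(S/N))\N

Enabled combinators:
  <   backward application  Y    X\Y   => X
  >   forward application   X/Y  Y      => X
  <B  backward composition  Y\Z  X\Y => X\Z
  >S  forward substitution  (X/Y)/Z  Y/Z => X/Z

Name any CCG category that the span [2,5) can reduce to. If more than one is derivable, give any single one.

[0,5] S   <
  [0,2] S/N   >
    [0,1] "with" : (S/N)/PP
    [1,2] "under" : PP
  [2,5] S\(S/N)   <
    [2,4] N   >
      [2,3] "found" : N/PP
      [3,4] "city" : PP
    [4,5] "here" : (S\(S/N))\N

S\(S/N)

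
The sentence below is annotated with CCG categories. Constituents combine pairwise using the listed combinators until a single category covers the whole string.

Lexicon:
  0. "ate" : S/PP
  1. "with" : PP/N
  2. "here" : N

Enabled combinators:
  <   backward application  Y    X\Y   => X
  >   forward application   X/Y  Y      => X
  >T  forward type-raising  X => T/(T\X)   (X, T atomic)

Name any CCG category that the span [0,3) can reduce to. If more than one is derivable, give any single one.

S

[0,3] S   >
  [0,1] "ate" : S/PP
  [1,3] PP   >
    [1,2] "with" : PP/N
    [2,3] "here" : N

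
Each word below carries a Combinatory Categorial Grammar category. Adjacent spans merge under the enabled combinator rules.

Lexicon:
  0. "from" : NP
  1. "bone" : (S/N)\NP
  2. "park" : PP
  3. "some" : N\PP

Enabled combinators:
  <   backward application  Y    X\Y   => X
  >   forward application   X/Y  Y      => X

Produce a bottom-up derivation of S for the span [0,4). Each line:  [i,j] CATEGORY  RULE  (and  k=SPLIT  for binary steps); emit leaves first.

[0,1] NP  lex  "from"
[1,2] (S/N)\NP  lex  "bone"
[0,2] S/N  <  k=1
[2,3] PP  lex  "park"
[3,4] N\PP  lex  "some"
[2,4] N  <  k=3
[0,4] S  >  k=2

[0,4] S   >
  [0,2] S/N   <
    [0,1] "from" : NP
    [1,2] "bone" : (S/N)\NP
  [2,4] N   <
    [2,3] "park" : PP
    [3,4] "some" : N\PP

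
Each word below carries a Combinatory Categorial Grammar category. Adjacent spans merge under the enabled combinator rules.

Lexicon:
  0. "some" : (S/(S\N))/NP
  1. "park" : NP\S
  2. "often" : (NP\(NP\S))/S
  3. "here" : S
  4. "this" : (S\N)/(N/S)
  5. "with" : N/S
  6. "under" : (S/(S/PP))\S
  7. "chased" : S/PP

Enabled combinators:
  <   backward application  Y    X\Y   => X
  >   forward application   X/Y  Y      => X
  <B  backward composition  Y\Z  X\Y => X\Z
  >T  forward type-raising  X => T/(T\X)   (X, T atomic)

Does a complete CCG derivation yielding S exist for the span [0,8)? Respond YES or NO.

YES

[0,8] S   >
  [0,7] S/(S/PP)   <
    [0,6] S   >
      [0,4] S/(S\N)   >
        [0,1] "some" : (S/(S\N))/NP
        [1,4] NP   <
          [1,2] "park" : NP\S
          [2,4] NP\(NP\S)   >
            [2,3] "often" : (NP\(NP\S))/S
            [3,4] "here" : S
      [4,6] S\N   >
        [4,5] "this" : (S\N)/(N/S)
        [5,6] "with" : N/S
    [6,7] "under" : (S/(S/PP))\S
  [7,8] "chased" : S/PP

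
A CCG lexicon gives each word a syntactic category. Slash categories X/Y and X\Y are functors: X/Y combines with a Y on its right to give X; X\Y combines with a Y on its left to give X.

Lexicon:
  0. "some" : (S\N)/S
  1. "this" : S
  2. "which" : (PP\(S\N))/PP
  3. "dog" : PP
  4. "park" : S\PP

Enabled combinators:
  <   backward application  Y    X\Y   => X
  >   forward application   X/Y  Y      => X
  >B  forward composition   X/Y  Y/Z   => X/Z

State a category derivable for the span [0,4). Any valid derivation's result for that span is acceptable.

PP

[0,5] S   <
  [0,4] PP   <
    [0,2] S\N   >
      [0,1] "some" : (S\N)/S
      [1,2] "this" : S
    [2,4] PP\(S\N)   >
      [2,3] "which" : (PP\(S\N))/PP
      [3,4] "dog" : PP
  [4,5] "park" : S\PP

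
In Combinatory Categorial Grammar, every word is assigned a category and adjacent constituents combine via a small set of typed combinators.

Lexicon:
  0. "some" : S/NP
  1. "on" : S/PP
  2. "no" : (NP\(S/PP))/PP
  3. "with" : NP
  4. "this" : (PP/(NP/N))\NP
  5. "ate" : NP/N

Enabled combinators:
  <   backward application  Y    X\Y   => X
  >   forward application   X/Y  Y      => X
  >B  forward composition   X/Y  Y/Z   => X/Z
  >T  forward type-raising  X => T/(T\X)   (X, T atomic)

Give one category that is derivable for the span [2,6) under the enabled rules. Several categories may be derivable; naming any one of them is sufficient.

[0,6] S   >
  [0,1] "some" : S/NP
  [1,6] NP   <
    [1,2] "on" : S/PP
    [2,6] NP\(S/PP)   >
      [2,3] "no" : (NP\(S/PP))/PP
      [3,6] PP   >
        [3,5] PP/(NP/N)   <
          [3,4] "with" : NP
          [4,5] "this" : (PP/(NP/N))\NP
        [5,6] "ate" : NP/N

NP\(S/PP)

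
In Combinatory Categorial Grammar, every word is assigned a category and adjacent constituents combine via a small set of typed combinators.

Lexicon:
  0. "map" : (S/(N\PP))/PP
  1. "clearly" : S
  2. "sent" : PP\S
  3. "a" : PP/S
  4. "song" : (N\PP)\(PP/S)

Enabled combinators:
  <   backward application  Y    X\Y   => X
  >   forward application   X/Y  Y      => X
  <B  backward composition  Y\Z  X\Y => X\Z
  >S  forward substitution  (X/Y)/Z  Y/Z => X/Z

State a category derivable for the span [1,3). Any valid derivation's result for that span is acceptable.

[0,5] S   >
  [0,3] S/(N\PP)   >
    [0,1] "map" : (S/(N\PP))/PP
    [1,3] PP   <
      [1,2] "clearly" : S
      [2,3] "sent" : PP\S
  [3,5] N\PP   <
    [3,4] "a" : PP/S
    [4,5] "song" : (N\PP)\(PP/S)

PP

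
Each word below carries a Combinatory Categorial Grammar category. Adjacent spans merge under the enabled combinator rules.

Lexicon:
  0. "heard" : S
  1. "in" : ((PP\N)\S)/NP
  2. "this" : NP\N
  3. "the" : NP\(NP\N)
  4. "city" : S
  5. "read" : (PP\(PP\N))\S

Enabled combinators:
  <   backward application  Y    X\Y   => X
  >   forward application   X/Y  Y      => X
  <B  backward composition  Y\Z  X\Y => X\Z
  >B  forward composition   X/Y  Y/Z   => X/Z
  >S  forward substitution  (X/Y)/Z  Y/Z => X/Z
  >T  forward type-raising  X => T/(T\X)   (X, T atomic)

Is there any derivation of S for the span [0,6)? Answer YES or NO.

S ((PP\N)\S)/NP NP\N NP\(NP\N) S (PP\(PP\N))\S
CKY chart[0,6] = {N/(N\PP), NP/(NP\PP), PP, PP/(PP\PP), S/(S\PP)}; S ∉ chart

NO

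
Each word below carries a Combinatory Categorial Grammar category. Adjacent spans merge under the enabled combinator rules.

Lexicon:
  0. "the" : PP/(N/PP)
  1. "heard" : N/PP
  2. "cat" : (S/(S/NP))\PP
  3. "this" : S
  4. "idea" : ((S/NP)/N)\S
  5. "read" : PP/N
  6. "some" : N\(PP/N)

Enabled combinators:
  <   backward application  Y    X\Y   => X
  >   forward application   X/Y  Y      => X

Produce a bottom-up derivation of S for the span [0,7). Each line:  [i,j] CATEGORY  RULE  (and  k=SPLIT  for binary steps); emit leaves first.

[0,7] S   >
  [0,3] S/(S/NP)   <
    [0,2] PP   >
      [0,1] "the" : PP/(N/PP)
      [1,2] "heard" : N/PP
    [2,3] "cat" : (S/(S/NP))\PP
  [3,7] S/NP   >
    [3,5] (S/NP)/N   <
      [3,4] "this" : S
      [4,5] "idea" : ((S/NP)/N)\S
    [5,7] N   <
      [5,6] "read" : PP/N
      [6,7] "some" : N\(PP/N)

[0,1] PP/(N/PP)  lex  "the"
[1,2] N/PP  lex  "heard"
[0,2] PP  >  k=1
[2,3] (S/(S/NP))\PP  lex  "cat"
[0,3] S/(S/NP)  <  k=2
[3,4] S  lex  "this"
[4,5] ((S/NP)/N)\S  lex  "idea"
[3,5] (S/NP)/N  <  k=4
[5,6] PP/N  lex  "read"
[6,7] N\(PP/N)  lex  "some"
[5,7] N  <  k=6
[3,7] S/NP  >  k=5
[0,7] S  >  k=3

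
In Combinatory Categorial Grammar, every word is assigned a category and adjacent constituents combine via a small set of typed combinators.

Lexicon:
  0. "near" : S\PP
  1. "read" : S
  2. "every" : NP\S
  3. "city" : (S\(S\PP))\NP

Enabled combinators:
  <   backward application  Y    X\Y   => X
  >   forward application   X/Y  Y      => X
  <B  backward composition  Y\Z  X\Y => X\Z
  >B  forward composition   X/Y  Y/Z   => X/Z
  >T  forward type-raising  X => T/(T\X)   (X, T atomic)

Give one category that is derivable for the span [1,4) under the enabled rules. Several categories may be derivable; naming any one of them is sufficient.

[0,4] S   <
  [0,1] "near" : S\PP
  [1,4] S\(S\PP)   <
    [1,3] NP   >
      [1,2] NP/(NP\S)   >T
        [1,2] "read" : S
      [2,3] "every" : NP\S
    [3,4] "city" : (S\(S\PP))\NP

S\(S\PP)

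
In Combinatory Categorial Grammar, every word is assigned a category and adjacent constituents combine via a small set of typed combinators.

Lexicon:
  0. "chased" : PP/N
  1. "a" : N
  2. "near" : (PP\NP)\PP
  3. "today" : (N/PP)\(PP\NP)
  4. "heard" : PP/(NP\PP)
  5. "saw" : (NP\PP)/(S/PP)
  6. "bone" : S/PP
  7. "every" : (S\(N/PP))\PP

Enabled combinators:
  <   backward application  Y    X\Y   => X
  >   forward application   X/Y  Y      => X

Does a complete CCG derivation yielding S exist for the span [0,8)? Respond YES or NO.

YES

[0,8] S   <
  [0,4] N/PP   <
    [0,3] PP\NP   <
      [0,2] PP   >
        [0,1] "chased" : PP/N
        [1,2] "a" : N
      [2,3] "near" : (PP\NP)\PP
    [3,4] "today" : (N/PP)\(PP\NP)
  [4,8] S\(N/PP)   <
    [4,7] PP   >
      [4,5] "heard" : PP/(NP\PP)
      [5,7] NP\PP   >
        [5,6] "saw" : (NP\PP)/(S/PP)
        [6,7] "bone" : S/PP
    [7,8] "every" : (S\(N/PP))\PP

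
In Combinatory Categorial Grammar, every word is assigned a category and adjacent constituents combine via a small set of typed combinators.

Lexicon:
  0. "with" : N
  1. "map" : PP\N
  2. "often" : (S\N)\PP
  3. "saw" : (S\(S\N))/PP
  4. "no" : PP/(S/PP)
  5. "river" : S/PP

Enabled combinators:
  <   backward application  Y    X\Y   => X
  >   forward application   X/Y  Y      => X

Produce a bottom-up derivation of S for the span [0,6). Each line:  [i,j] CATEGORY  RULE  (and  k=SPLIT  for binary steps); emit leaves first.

[0,6] S   <
  [0,3] S\N   <
    [0,2] PP   <
      [0,1] "with" : N
      [1,2] "map" : PP\N
    [2,3] "often" : (S\N)\PP
  [3,6] S\(S\N)   >
    [3,4] "saw" : (S\(S\N))/PP
    [4,6] PP   >
      [4,5] "no" : PP/(S/PP)
      [5,6] "river" : S/PP

[0,1] N  lex  "with"
[1,2] PP\N  lex  "map"
[0,2] PP  <  k=1
[2,3] (S\N)\PP  lex  "often"
[0,3] S\N  <  k=2
[3,4] (S\(S\N))/PP  lex  "saw"
[4,5] PP/(S/PP)  lex  "no"
[5,6] S/PP  lex  "river"
[4,6] PP  >  k=5
[3,6] S\(S\N)  >  k=4
[0,6] S  <  k=3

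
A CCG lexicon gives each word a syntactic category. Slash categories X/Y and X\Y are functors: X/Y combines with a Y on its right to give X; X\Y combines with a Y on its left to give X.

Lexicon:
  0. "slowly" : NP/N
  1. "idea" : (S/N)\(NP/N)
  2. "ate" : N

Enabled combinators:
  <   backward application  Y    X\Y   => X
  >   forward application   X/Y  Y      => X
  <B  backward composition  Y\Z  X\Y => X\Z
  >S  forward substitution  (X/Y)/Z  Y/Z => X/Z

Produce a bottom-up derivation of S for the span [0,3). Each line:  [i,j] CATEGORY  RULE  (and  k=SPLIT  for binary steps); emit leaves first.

[0,1] NP/N  lex  "slowly"
[1,2] (S/N)\(NP/N)  lex  "idea"
[0,2] S/N  <  k=1
[2,3] N  lex  "ate"
[0,3] S  >  k=2

[0,3] S   >
  [0,2] S/N   <
    [0,1] "slowly" : NP/N
    [1,2] "idea" : (S/N)\(NP/N)
  [2,3] "ate" : N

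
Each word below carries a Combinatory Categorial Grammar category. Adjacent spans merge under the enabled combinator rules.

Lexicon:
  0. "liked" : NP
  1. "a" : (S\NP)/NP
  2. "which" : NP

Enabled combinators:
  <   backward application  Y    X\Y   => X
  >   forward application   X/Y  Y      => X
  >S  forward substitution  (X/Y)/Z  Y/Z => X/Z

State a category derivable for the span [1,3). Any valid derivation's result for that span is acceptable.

S\NP

[0,3] S   <
  [0,1] "liked" : NP
  [1,3] S\NP   >
    [1,2] "a" : (S\NP)/NP
    [2,3] "which" : NP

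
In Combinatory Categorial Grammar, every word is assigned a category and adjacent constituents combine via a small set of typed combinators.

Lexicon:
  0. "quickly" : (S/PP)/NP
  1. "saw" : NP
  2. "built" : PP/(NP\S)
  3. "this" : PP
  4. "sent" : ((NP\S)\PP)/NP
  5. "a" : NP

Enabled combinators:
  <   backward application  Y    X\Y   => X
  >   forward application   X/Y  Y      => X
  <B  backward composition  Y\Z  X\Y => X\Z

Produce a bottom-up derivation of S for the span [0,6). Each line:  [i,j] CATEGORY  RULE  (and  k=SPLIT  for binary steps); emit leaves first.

[0,1] (S/PP)/NP  lex  "quickly"
[1,2] NP  lex  "saw"
[0,2] S/PP  >  k=1
[2,3] PP/(NP\S)  lex  "built"
[3,4] PP  lex  "this"
[4,5] ((NP\S)\PP)/NP  lex  "sent"
[5,6] NP  lex  "a"
[4,6] (NP\S)\PP  >  k=5
[3,6] NP\S  <  k=4
[2,6] PP  >  k=3
[0,6] S  >  k=2

[0,6] S   >
  [0,2] S/PP   >
    [0,1] "quickly" : (S/PP)/NP
    [1,2] "saw" : NP
  [2,6] PP   >
    [2,3] "built" : PP/(NP\S)
    [3,6] NP\S   <
      [3,4] "this" : PP
      [4,6] (NP\S)\PP   >
        [4,5] "sent" : ((NP\S)\PP)/NP
        [5,6] "a" : NP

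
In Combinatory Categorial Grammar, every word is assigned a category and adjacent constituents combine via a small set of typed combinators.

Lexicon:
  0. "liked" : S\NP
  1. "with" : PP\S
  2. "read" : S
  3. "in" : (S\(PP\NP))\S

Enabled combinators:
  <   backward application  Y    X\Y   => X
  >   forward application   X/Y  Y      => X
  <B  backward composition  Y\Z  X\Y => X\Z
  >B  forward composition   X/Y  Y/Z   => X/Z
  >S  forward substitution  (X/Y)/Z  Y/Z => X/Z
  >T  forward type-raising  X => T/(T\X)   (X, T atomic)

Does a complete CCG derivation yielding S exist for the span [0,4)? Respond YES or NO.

YES

[0,4] S   <
  [0,2] PP\NP   <B
    [0,1] "liked" : S\NP
    [1,2] "with" : PP\S
  [2,4] S\(PP\NP)   <
    [2,3] "read" : S
    [3,4] "in" : (S\(PP\NP))\S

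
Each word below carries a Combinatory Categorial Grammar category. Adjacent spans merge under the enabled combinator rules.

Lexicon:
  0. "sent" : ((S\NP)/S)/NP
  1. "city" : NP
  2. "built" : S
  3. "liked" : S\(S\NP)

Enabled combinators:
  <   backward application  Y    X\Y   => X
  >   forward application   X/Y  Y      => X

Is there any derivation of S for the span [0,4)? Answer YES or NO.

[0,4] S   <
  [0,3] S\NP   >
    [0,2] (S\NP)/S   >
      [0,1] "sent" : ((S\NP)/S)/NP
      [1,2] "city" : NP
    [2,3] "built" : S
  [3,4] "liked" : S\(S\NP)

YES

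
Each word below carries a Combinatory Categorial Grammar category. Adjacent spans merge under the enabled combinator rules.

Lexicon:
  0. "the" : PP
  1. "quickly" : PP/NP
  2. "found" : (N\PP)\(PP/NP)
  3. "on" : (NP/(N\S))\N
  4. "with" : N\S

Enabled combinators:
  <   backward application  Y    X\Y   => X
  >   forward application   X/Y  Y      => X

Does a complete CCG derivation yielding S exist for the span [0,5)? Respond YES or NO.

NO

PP PP/NP (N\PP)\(PP/NP) (NP/(N\S))\N N\S
CKY chart[0,5] = {NP}; S ∉ chart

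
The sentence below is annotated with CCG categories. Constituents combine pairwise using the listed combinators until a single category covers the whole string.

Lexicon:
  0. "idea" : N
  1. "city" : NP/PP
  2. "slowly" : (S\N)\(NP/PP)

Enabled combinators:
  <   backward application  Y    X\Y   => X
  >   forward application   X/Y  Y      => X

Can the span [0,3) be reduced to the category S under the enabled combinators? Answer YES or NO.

YES

[0,3] S   <
  [0,1] "idea" : N
  [1,3] S\N   <
    [1,2] "city" : NP/PP
    [2,3] "slowly" : (S\N)\(NP/PP)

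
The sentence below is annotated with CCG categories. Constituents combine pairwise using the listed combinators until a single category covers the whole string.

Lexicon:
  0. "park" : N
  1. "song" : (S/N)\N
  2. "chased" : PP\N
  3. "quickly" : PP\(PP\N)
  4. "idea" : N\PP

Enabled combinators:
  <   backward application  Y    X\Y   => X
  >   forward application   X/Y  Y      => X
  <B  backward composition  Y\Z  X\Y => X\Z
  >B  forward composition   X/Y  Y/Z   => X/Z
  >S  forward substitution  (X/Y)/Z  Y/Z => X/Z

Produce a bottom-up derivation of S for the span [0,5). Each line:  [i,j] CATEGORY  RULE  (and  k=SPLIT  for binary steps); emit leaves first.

[0,1] N  lex  "park"
[1,2] (S/N)\N  lex  "song"
[0,2] S/N  <  k=1
[2,3] PP\N  lex  "chased"
[3,4] PP\(PP\N)  lex  "quickly"
[2,4] PP  <  k=3
[4,5] N\PP  lex  "idea"
[2,5] N  <  k=4
[0,5] S  >  k=2

[0,5] S   >
  [0,2] S/N   <
    [0,1] "park" : N
    [1,2] "song" : (S/N)\N
  [2,5] N   <
    [2,4] PP   <
      [2,3] "chased" : PP\N
      [3,4] "quickly" : PP\(PP\N)
    [4,5] "idea" : N\PP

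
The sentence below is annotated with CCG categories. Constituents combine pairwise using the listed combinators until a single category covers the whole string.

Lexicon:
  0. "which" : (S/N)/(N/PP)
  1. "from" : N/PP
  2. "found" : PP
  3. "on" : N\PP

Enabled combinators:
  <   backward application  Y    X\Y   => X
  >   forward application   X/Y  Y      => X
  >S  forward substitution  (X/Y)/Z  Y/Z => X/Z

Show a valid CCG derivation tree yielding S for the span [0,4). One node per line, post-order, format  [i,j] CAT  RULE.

[0,4] S   >
  [0,2] S/N   >
    [0,1] "which" : (S/N)/(N/PP)
    [1,2] "from" : N/PP
  [2,4] N   <
    [2,3] "found" : PP
    [3,4] "on" : N\PP

[0,1] (S/N)/(N/PP)  lex  "which"
[1,2] N/PP  lex  "from"
[0,2] S/N  >  k=1
[2,3] PP  lex  "found"
[3,4] N\PP  lex  "on"
[2,4] N  <  k=3
[0,4] S  >  k=2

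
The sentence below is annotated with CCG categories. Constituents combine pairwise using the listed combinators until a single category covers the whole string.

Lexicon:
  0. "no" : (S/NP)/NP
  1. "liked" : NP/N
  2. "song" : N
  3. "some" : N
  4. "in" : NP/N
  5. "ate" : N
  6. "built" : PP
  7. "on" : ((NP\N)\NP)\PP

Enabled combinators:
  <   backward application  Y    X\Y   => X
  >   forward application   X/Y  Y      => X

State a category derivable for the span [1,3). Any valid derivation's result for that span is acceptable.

[0,8] S   >
  [0,3] S/NP   >
    [0,1] "no" : (S/NP)/NP
    [1,3] NP   >
      [1,2] "liked" : NP/N
      [2,3] "song" : N
  [3,8] NP   <
    [3,4] "some" : N
    [4,8] NP\N   <
      [4,6] NP   >
        [4,5] "in" : NP/N
        [5,6] "ate" : N
      [6,8] (NP\N)\NP   <
        [6,7] "built" : PP
        [7,8] "on" : ((NP\N)\NP)\PP

NP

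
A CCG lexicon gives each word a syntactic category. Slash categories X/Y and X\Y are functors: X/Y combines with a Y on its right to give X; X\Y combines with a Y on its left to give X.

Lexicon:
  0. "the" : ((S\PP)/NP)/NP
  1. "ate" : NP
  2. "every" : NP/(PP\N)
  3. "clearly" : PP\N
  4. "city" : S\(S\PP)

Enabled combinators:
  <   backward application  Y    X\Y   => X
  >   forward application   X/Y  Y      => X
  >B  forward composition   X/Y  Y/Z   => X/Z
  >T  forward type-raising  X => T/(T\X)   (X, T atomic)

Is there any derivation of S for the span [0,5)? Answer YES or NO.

YES

[0,5] S   <
  [0,4] S\PP   >
    [0,2] (S\PP)/NP   >
      [0,1] "the" : ((S\PP)/NP)/NP
      [1,2] "ate" : NP
    [2,4] NP   >
      [2,3] "every" : NP/(PP\N)
      [3,4] "clearly" : PP\N
  [4,5] "city" : S\(S\PP)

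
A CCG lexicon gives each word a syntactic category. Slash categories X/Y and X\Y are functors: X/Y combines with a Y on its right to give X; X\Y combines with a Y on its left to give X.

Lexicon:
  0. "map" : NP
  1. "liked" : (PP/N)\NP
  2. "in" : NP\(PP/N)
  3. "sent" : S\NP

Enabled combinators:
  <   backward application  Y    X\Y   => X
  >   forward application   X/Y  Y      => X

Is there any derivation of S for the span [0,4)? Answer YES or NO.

YES

[0,4] S   <
  [0,3] NP   <
    [0,2] PP/N   <
      [0,1] "map" : NP
      [1,2] "liked" : (PP/N)\NP
    [2,3] "in" : NP\(PP/N)
  [3,4] "sent" : S\NP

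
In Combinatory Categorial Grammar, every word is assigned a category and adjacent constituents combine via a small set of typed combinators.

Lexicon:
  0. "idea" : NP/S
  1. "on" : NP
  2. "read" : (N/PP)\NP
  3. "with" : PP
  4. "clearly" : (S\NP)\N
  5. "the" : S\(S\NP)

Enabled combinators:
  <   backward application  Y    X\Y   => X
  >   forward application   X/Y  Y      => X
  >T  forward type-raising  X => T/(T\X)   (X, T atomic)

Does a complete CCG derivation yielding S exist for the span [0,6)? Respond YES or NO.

NO

NP/S NP (N/PP)\NP PP (S\NP)\N S\(S\NP)
CKY chart[0,6] = {N/(N\NP), NP, NP/(NP\NP), PP/(PP\NP), S/(S\NP)}; S ∉ chart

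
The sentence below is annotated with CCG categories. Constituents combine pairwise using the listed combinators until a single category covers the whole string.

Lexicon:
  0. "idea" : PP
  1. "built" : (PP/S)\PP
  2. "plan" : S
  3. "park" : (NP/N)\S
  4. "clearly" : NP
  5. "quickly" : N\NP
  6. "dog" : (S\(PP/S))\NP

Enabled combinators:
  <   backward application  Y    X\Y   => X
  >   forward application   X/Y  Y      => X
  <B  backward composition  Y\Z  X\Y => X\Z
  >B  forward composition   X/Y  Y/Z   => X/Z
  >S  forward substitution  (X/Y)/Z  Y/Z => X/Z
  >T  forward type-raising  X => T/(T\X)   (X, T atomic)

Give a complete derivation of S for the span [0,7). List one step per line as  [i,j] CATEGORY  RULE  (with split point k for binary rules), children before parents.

[0,7] S   <
  [0,2] PP/S   <
    [0,1] "idea" : PP
    [1,2] "built" : (PP/S)\PP
  [2,7] S\(PP/S)   <
    [2,6] NP   >
      [2,4] NP/N   <
        [2,3] "plan" : S
        [3,4] "park" : (NP/N)\S
      [4,6] N   <
        [4,5] "clearly" : NP
        [5,6] "quickly" : N\NP
    [6,7] "dog" : (S\(PP/S))\NP

[0,1] PP  lex  "idea"
[1,2] (PP/S)\PP  lex  "built"
[0,2] PP/S  <  k=1
[2,3] S  lex  "plan"
[3,4] (NP/N)\S  lex  "park"
[2,4] NP/N  <  k=3
[4,5] NP  lex  "clearly"
[5,6] N\NP  lex  "quickly"
[4,6] N  <  k=5
[2,6] NP  >  k=4
[6,7] (S\(PP/S))\NP  lex  "dog"
[2,7] S\(PP/S)  <  k=6
[0,7] S  <  k=2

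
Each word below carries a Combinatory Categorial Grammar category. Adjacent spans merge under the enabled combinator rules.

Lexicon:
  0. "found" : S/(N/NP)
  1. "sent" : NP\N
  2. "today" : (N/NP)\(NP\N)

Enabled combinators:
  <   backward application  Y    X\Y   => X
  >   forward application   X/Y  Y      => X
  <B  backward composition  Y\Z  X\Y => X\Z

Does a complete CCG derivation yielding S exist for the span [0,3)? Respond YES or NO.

[0,3] S   >
  [0,1] "found" : S/(N/NP)
  [1,3] N/NP   <
    [1,2] "sent" : NP\N
    [2,3] "today" : (N/NP)\(NP\N)

YES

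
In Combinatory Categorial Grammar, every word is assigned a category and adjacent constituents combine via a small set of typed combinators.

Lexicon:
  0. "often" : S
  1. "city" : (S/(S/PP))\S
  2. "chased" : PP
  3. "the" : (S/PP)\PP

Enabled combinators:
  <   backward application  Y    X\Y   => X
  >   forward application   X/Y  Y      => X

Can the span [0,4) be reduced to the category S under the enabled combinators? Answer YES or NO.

[0,4] S   >
  [0,2] S/(S/PP)   <
    [0,1] "often" : S
    [1,2] "city" : (S/(S/PP))\S
  [2,4] S/PP   <
    [2,3] "chased" : PP
    [3,4] "the" : (S/PP)\PP

YES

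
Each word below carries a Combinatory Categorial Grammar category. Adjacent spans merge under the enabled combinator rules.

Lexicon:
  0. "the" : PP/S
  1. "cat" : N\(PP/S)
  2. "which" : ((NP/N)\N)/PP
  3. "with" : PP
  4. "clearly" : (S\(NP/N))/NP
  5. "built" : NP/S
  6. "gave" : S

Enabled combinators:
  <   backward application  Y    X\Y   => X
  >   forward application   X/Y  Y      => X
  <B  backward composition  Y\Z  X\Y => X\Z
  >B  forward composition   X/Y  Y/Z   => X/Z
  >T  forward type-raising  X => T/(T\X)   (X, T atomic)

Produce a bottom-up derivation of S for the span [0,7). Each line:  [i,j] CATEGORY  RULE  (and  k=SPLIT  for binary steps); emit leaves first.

[0,7] S   <
  [0,2] N   <
    [0,1] "the" : PP/S
    [1,2] "cat" : N\(PP/S)
  [2,7] S\N   <B
    [2,4] (NP/N)\N   >
      [2,3] "which" : ((NP/N)\N)/PP
      [3,4] "with" : PP
    [4,7] S\(NP/N)   >
      [4,5] "clearly" : (S\(NP/N))/NP
      [5,7] NP   >
        [5,6] "built" : NP/S
        [6,7] "gave" : S

[0,1] PP/S  lex  "the"
[1,2] N\(PP/S)  lex  "cat"
[0,2] N  <  k=1
[2,3] ((NP/N)\N)/PP  lex  "which"
[3,4] PP  lex  "with"
[2,4] (NP/N)\N  >  k=3
[4,5] (S\(NP/N))/NP  lex  "clearly"
[5,6] NP/S  lex  "built"
[6,7] S  lex  "gave"
[5,7] NP  >  k=6
[4,7] S\(NP/N)  >  k=5
[2,7] S\N  <B  k=4
[0,7] S  <  k=2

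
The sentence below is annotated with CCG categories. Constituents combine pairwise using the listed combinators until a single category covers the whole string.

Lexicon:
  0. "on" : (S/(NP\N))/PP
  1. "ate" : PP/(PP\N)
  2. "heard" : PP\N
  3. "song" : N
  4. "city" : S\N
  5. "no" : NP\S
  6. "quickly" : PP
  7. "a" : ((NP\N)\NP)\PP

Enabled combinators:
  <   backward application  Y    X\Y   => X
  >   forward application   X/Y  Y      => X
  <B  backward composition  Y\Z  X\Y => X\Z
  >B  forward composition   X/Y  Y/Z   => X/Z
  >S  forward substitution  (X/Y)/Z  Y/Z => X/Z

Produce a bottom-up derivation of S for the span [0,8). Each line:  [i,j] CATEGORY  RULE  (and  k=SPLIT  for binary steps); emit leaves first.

[0,1] (S/(NP\N))/PP  lex  "on"
[1,2] PP/(PP\N)  lex  "ate"
[2,3] PP\N  lex  "heard"
[1,3] PP  >  k=2
[0,3] S/(NP\N)  >  k=1
[3,4] N  lex  "song"
[4,5] S\N  lex  "city"
[5,6] NP\S  lex  "no"
[4,6] NP\N  <B  k=5
[3,6] NP  <  k=4
[6,7] PP  lex  "quickly"
[7,8] ((NP\N)\NP)\PP  lex  "a"
[6,8] (NP\N)\NP  <  k=7
[3,8] NP\N  <  k=6
[0,8] S  >  k=3

[0,8] S   >
  [0,3] S/(NP\N)   >
    [0,1] "on" : (S/(NP\N))/PP
    [1,3] PP   >
      [1,2] "ate" : PP/(PP\N)
      [2,3] "heard" : PP\N
  [3,8] NP\N   <
    [3,6] NP   <
      [3,4] "song" : N
      [4,6] NP\N   <B
        [4,5] "city" : S\N
        [5,6] "no" : NP\S
    [6,8] (NP\N)\NP   <
      [6,7] "quickly" : PP
      [7,8] "a" : ((NP\N)\NP)\PP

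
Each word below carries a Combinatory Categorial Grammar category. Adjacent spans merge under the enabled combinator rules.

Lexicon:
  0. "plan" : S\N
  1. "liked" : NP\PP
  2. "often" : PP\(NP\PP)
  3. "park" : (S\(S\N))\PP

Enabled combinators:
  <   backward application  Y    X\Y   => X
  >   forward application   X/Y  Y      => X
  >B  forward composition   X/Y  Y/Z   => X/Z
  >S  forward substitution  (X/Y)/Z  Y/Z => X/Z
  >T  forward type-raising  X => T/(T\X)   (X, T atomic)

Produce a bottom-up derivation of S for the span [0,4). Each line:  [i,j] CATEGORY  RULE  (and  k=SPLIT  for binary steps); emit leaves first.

[0,1] S\N  lex  "plan"
[1,2] NP\PP  lex  "liked"
[2,3] PP\(NP\PP)  lex  "often"
[1,3] PP  <  k=2
[3,4] (S\(S\N))\PP  lex  "park"
[1,4] S\(S\N)  <  k=3
[0,4] S  <  k=1

[0,4] S   <
  [0,1] "plan" : S\N
  [1,4] S\(S\N)   <
    [1,3] PP   <
      [1,2] "liked" : NP\PP
      [2,3] "often" : PP\(NP\PP)
    [3,4] "park" : (S\(S\N))\PP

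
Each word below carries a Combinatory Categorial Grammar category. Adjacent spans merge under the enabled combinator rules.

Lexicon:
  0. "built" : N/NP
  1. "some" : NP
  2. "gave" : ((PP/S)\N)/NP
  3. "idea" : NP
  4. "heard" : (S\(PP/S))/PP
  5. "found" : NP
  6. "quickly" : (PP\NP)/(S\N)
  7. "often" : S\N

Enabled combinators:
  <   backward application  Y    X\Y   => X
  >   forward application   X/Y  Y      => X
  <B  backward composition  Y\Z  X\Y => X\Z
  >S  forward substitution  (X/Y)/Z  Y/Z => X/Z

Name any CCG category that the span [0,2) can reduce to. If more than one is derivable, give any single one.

N

[0,8] S   <
  [0,2] N   >
    [0,1] "built" : N/NP
    [1,2] "some" : NP
  [2,8] S\N   <B
    [2,4] (PP/S)\N   >
      [2,3] "gave" : ((PP/S)\N)/NP
      [3,4] "idea" : NP
    [4,8] S\(PP/S)   >
      [4,5] "heard" : (S\(PP/S))/PP
      [5,8] PP   <
        [5,6] "found" : NP
        [6,8] PP\NP   >
          [6,7] "quickly" : (PP\NP)/(S\N)
          [7,8] "often" : S\N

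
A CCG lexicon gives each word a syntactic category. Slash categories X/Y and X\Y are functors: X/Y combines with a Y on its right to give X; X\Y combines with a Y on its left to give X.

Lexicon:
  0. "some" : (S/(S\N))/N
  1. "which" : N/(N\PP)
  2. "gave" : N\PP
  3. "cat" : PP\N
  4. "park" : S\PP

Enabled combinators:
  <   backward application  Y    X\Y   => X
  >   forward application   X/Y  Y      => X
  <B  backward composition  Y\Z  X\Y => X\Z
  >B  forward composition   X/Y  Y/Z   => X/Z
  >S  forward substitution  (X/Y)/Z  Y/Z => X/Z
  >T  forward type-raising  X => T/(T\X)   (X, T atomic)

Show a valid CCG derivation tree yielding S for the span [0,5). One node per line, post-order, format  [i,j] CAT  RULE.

[0,1] (S/(S\N))/N  lex  "some"
[1,2] N/(N\PP)  lex  "which"
[2,3] N\PP  lex  "gave"
[1,3] N  >  k=2
[0,3] S/(S\N)  >  k=1
[3,4] PP\N  lex  "cat"
[4,5] S\PP  lex  "park"
[3,5] S\N  <B  k=4
[0,5] S  >  k=3

[0,5] S   >
  [0,3] S/(S\N)   >
    [0,1] "some" : (S/(S\N))/N
    [1,3] N   >
      [1,2] "which" : N/(N\PP)
      [2,3] "gave" : N\PP
  [3,5] S\N   <B
    [3,4] "cat" : PP\N
    [4,5] "park" : S\PP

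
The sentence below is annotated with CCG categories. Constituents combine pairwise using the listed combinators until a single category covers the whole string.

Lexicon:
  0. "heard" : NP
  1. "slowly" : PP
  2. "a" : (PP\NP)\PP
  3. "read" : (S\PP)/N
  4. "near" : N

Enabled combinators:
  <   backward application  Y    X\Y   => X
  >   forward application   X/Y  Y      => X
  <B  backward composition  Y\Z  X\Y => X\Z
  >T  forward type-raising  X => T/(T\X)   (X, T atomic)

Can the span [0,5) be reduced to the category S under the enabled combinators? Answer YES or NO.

YES

[0,5] S   <
  [0,1] "heard" : NP
  [1,5] S\NP   <B
    [1,3] PP\NP   <
      [1,2] "slowly" : PP
      [2,3] "a" : (PP\NP)\PP
    [3,5] S\PP   >
      [3,4] "read" : (S\PP)/N
      [4,5] "near" : N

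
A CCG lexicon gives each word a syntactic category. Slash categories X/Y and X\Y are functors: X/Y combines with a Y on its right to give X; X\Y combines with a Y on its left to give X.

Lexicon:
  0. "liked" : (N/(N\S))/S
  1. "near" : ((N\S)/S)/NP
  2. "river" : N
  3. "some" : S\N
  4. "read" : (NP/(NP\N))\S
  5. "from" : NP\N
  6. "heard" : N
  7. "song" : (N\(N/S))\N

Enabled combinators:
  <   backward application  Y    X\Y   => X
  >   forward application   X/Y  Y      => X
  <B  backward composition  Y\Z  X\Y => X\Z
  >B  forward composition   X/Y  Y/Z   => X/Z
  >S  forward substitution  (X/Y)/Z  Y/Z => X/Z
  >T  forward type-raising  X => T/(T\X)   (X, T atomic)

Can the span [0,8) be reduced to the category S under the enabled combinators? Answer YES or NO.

(N/(N\S))/S ((N\S)/S)/NP N S\N (NP/(NP\N))\S NP\N N (N\(N/S))\N
CKY chart[0,8] = {N, N/(N\N), NP/(NP\N), PP/(PP\N), S/(S\N)}; S ∉ chart

NO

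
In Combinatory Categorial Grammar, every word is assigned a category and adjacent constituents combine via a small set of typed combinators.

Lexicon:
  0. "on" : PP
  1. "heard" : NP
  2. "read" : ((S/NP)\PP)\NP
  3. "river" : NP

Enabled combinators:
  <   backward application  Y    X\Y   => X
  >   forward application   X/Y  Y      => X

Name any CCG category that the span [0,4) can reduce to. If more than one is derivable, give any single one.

S

[0,4] S   >
  [0,3] S/NP   <
    [0,1] "on" : PP
    [1,3] (S/NP)\PP   <
      [1,2] "heard" : NP
      [2,3] "read" : ((S/NP)\PP)\NP
  [3,4] "river" : NP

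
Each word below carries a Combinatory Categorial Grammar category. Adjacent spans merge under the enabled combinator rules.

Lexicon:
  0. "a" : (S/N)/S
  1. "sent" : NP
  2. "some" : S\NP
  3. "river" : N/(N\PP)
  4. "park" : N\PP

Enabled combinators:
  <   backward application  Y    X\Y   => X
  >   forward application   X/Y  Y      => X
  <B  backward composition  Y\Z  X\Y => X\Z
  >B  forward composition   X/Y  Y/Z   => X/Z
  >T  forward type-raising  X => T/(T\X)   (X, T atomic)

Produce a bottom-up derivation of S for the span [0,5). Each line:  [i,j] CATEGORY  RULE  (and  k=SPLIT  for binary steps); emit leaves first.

[0,1] (S/N)/S  lex  "a"
[1,2] NP  lex  "sent"
[2,3] S\NP  lex  "some"
[1,3] S  <  k=2
[0,3] S/N  >  k=1
[3,4] N/(N\PP)  lex  "river"
[4,5] N\PP  lex  "park"
[3,5] N  >  k=4
[0,5] S  >  k=3

[0,5] S   >
  [0,3] S/N   >
    [0,1] "a" : (S/N)/S
    [1,3] S   <
      [1,2] "sent" : NP
      [2,3] "some" : S\NP
  [3,5] N   >
    [3,4] "river" : N/(N\PP)
    [4,5] "park" : N\PP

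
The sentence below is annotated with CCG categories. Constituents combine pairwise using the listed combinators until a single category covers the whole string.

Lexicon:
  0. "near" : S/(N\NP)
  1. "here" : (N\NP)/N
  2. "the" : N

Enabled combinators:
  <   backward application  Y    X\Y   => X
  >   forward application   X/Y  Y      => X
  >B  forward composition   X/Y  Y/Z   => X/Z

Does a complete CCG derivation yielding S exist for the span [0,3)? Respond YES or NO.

YES

[0,3] S   >
  [0,1] "near" : S/(N\NP)
  [1,3] N\NP   >
    [1,2] "here" : (N\NP)/N
    [2,3] "the" : N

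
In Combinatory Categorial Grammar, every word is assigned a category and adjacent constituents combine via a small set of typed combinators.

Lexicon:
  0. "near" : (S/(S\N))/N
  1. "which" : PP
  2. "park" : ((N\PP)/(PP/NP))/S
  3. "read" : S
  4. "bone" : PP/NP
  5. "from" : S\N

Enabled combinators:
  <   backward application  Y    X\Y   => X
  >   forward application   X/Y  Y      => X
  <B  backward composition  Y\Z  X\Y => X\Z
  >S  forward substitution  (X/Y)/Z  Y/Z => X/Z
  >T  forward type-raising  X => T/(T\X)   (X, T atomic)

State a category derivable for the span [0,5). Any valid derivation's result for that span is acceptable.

S/(S\N)

[0,6] S   >
  [0,5] S/(S\N)   >
    [0,1] "near" : (S/(S\N))/N
    [1,5] N   >
      [1,2] N/(N\PP)   >T
        [1,2] "which" : PP
      [2,5] N\PP   >
        [2,4] (N\PP)/(PP/NP)   >
          [2,3] "park" : ((N\PP)/(PP/NP))/S
          [3,4] "read" : S
        [4,5] "bone" : PP/NP
  [5,6] "from" : S\N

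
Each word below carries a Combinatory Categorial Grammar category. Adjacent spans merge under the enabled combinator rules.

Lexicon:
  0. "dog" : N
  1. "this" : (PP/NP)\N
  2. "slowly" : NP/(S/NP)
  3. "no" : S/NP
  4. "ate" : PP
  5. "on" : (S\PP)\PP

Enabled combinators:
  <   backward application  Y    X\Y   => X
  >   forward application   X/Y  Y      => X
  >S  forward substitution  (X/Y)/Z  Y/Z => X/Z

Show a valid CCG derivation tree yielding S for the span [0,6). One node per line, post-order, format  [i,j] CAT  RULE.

[0,6] S   <
  [0,4] PP   >
    [0,2] PP/NP   <
      [0,1] "dog" : N
      [1,2] "this" : (PP/NP)\N
    [2,4] NP   >
      [2,3] "slowly" : NP/(S/NP)
      [3,4] "no" : S/NP
  [4,6] S\PP   <
    [4,5] "ate" : PP
    [5,6] "on" : (S\PP)\PP

[0,1] N  lex  "dog"
[1,2] (PP/NP)\N  lex  "this"
[0,2] PP/NP  <  k=1
[2,3] NP/(S/NP)  lex  "slowly"
[3,4] S/NP  lex  "no"
[2,4] NP  >  k=3
[0,4] PP  >  k=2
[4,5] PP  lex  "ate"
[5,6] (S\PP)\PP  lex  "on"
[4,6] S\PP  <  k=5
[0,6] S  <  k=4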